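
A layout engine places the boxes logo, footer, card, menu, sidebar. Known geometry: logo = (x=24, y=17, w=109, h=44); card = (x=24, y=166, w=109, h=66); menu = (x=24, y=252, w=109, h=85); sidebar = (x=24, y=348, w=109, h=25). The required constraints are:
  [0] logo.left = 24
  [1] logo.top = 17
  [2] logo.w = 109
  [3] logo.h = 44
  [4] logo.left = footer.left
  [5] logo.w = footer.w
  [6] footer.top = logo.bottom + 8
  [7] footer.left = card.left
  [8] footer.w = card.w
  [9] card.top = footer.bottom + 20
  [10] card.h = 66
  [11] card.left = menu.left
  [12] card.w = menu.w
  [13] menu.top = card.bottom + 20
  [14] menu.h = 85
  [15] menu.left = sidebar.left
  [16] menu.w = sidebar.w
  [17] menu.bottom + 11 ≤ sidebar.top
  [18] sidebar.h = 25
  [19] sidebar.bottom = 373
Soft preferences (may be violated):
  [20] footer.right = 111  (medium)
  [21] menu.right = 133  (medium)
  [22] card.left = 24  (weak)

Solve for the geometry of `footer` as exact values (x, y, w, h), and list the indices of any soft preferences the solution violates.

1. footer.x = 24  [logo.left = footer.left]
2. footer.w = 109  [logo.w = footer.w]
3. footer.y = 69  [footer.top = logo.bottom + 8]
4. footer.h = 77  [card.top = footer.bottom + 20]

footer = (x=24, y=69, w=109, h=77)
violated soft preferences: 20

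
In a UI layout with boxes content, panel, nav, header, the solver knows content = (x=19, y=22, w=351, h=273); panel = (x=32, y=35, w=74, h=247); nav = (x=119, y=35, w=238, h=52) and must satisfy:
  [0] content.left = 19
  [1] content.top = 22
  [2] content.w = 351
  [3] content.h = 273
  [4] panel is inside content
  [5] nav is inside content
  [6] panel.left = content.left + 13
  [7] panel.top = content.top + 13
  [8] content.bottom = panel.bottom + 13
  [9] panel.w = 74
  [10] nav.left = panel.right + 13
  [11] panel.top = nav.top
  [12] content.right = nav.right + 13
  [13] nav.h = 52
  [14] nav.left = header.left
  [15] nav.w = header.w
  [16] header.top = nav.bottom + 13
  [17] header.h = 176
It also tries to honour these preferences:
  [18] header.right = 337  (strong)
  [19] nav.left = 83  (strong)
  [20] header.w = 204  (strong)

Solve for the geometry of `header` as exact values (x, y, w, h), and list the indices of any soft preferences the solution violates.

1. header.x = 119  [nav.left = header.left]
2. header.w = 238  [nav.w = header.w]
3. header.y = 100  [header.top = nav.bottom + 13]
4. header.h = 176  [header.h = 176]

header = (x=119, y=100, w=238, h=176)
violated soft preferences: 18, 19, 20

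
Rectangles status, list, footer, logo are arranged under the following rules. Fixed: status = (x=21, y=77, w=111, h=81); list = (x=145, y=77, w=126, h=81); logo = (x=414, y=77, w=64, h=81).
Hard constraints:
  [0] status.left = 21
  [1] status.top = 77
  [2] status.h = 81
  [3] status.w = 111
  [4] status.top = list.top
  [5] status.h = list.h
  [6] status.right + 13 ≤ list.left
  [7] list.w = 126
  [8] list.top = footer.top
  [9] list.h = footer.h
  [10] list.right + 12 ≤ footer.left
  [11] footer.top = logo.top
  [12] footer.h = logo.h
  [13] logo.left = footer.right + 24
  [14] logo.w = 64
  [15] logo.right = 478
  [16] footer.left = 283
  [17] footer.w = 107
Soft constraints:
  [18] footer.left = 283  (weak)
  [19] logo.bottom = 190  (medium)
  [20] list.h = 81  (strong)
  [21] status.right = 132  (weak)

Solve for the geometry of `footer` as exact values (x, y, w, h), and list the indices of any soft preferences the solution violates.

footer = (x=283, y=77, w=107, h=81)
violated soft preferences: 19

1. footer.y = 77  [list.top = footer.top]
2. footer.h = 81  [list.h = footer.h]
3. footer.x = 283  [footer.left = 283]
4. footer.w = 107  [footer.w = 107]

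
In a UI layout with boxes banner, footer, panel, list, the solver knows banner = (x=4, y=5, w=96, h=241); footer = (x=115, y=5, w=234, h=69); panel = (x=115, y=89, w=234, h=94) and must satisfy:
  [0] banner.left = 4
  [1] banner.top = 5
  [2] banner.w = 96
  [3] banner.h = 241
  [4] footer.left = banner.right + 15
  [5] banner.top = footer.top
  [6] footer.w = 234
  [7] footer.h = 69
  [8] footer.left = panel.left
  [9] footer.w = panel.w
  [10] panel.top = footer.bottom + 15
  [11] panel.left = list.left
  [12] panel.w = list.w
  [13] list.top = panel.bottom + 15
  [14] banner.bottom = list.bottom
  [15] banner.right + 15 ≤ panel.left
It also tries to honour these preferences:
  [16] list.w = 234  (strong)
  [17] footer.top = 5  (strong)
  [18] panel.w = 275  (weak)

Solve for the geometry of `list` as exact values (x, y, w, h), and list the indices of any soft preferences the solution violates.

1. list.x = 115  [panel.left = list.left]
2. list.w = 234  [panel.w = list.w]
3. list.y = 198  [list.top = panel.bottom + 15]
4. list.h = 48  [banner.bottom = list.bottom]

list = (x=115, y=198, w=234, h=48)
violated soft preferences: 18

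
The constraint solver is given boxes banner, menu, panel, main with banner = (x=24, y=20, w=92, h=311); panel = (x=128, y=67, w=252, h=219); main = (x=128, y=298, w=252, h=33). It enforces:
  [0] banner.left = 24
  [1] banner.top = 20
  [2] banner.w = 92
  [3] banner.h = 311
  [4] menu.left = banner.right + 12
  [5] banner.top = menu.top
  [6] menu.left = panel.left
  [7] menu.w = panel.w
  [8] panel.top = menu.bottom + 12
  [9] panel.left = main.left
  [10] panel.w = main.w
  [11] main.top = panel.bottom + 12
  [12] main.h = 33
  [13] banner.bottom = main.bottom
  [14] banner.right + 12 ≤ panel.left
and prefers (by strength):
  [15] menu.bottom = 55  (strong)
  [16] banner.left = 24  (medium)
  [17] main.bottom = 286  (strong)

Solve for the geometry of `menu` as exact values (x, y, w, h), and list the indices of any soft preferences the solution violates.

menu = (x=128, y=20, w=252, h=35)
violated soft preferences: 17

1. menu.x = 128  [menu.left = banner.right + 12]
2. menu.y = 20  [banner.top = menu.top]
3. menu.w = 252  [menu.w = panel.w]
4. menu.h = 35  [panel.top = menu.bottom + 12]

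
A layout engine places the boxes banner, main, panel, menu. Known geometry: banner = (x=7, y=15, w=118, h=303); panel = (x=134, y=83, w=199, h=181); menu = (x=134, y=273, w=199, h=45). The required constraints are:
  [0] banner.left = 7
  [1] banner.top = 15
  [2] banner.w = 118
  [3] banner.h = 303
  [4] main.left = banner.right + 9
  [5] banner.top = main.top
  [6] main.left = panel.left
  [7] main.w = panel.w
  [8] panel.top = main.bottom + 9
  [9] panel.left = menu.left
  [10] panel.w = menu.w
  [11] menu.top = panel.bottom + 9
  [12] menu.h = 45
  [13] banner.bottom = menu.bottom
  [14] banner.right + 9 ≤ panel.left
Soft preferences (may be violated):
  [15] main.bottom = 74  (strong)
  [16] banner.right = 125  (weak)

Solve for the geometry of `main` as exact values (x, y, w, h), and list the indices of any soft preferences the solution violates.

main = (x=134, y=15, w=199, h=59)
violated soft preferences: none

1. main.x = 134  [main.left = banner.right + 9]
2. main.y = 15  [banner.top = main.top]
3. main.w = 199  [main.w = panel.w]
4. main.h = 59  [panel.top = main.bottom + 9]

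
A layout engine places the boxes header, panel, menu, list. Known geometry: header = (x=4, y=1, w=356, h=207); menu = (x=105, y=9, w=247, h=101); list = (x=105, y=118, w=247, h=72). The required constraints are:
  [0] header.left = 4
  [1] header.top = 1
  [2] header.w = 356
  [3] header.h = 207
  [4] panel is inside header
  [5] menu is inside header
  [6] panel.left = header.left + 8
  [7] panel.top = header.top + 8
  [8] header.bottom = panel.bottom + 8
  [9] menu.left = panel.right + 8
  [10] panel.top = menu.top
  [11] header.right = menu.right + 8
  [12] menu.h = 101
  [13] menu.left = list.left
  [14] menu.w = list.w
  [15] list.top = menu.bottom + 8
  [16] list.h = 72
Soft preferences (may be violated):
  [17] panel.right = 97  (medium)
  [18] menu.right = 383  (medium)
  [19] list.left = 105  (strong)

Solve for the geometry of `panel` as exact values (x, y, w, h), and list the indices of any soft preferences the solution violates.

panel = (x=12, y=9, w=85, h=191)
violated soft preferences: 18

1. panel.x = 12  [panel.left = header.left + 8]
2. panel.y = 9  [panel.top = header.top + 8]
3. panel.h = 191  [header.bottom = panel.bottom + 8]
4. panel.w = 85  [menu.left = panel.right + 8]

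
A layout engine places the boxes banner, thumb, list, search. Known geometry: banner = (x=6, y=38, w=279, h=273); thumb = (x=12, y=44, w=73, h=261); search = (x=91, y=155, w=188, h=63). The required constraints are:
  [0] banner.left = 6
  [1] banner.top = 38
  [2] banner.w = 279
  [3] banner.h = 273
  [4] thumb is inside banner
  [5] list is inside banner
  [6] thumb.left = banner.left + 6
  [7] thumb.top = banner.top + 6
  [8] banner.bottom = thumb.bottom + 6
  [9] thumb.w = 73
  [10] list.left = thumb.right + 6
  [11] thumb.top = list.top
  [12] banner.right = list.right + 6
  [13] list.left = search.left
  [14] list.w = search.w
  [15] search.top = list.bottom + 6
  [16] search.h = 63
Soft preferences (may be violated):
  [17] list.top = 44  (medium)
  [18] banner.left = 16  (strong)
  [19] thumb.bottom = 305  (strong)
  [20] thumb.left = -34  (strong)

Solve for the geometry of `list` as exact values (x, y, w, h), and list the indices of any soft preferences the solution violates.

list = (x=91, y=44, w=188, h=105)
violated soft preferences: 18, 20

1. list.x = 91  [list.left = thumb.right + 6]
2. list.y = 44  [thumb.top = list.top]
3. list.w = 188  [banner.right = list.right + 6]
4. list.h = 105  [search.top = list.bottom + 6]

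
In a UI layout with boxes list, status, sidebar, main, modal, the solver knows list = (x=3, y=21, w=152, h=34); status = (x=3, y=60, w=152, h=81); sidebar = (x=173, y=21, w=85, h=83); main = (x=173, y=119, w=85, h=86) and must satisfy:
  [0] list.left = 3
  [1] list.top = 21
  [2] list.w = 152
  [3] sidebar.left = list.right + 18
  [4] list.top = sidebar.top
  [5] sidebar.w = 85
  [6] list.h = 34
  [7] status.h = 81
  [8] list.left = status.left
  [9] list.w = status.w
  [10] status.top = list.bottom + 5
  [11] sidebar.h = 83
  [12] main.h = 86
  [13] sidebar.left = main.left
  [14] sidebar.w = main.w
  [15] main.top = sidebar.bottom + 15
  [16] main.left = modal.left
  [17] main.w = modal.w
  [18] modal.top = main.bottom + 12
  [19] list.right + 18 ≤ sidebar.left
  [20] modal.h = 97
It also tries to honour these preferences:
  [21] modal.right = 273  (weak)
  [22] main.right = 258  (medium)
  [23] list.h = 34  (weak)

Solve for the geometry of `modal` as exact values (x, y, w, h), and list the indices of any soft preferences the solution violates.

modal = (x=173, y=217, w=85, h=97)
violated soft preferences: 21

1. modal.x = 173  [main.left = modal.left]
2. modal.w = 85  [main.w = modal.w]
3. modal.y = 217  [modal.top = main.bottom + 12]
4. modal.h = 97  [modal.h = 97]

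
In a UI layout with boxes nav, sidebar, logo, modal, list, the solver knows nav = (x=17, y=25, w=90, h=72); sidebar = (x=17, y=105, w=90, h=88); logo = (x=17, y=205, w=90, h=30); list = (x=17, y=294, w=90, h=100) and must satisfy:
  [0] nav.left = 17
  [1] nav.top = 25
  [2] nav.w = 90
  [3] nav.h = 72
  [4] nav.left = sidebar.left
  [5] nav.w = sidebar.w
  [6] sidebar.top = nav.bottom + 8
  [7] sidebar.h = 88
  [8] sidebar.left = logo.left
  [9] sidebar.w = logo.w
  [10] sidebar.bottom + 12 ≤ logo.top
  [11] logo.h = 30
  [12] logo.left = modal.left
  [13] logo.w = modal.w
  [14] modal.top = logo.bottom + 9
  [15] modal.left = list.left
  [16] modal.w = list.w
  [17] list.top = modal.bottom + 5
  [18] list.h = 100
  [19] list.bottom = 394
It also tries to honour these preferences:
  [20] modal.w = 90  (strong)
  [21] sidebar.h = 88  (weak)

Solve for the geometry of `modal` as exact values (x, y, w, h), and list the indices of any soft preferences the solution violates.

modal = (x=17, y=244, w=90, h=45)
violated soft preferences: none

1. modal.x = 17  [logo.left = modal.left]
2. modal.w = 90  [logo.w = modal.w]
3. modal.y = 244  [modal.top = logo.bottom + 9]
4. modal.h = 45  [list.top = modal.bottom + 5]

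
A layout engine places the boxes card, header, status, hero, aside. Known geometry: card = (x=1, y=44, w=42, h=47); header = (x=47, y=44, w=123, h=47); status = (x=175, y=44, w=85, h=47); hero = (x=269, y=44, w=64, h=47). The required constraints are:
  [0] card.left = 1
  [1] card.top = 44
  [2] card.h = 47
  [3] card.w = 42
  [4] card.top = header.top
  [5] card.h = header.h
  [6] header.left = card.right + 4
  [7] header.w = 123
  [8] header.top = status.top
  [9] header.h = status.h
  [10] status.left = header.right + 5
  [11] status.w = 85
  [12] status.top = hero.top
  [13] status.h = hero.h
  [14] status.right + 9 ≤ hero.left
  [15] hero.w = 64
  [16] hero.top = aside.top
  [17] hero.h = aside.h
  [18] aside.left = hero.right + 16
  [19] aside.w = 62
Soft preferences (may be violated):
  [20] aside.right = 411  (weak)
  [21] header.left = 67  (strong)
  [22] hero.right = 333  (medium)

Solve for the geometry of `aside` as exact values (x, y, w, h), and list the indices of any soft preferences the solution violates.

aside = (x=349, y=44, w=62, h=47)
violated soft preferences: 21

1. aside.y = 44  [hero.top = aside.top]
2. aside.h = 47  [hero.h = aside.h]
3. aside.x = 349  [aside.left = hero.right + 16]
4. aside.w = 62  [aside.w = 62]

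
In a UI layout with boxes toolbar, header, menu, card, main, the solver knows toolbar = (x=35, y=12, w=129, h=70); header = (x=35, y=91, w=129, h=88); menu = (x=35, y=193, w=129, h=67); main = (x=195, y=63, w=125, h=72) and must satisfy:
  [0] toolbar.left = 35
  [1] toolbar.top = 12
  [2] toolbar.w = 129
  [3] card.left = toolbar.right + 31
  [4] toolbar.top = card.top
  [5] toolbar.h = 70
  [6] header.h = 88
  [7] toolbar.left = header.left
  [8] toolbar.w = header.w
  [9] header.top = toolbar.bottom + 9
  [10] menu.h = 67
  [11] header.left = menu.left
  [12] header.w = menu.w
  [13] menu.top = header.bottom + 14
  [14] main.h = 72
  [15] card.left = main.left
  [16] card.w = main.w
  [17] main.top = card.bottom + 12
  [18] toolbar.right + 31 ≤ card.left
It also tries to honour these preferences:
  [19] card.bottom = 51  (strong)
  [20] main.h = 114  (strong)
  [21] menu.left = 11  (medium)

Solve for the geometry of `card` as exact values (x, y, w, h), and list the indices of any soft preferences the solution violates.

card = (x=195, y=12, w=125, h=39)
violated soft preferences: 20, 21

1. card.x = 195  [card.left = toolbar.right + 31]
2. card.y = 12  [toolbar.top = card.top]
3. card.w = 125  [card.w = main.w]
4. card.h = 39  [main.top = card.bottom + 12]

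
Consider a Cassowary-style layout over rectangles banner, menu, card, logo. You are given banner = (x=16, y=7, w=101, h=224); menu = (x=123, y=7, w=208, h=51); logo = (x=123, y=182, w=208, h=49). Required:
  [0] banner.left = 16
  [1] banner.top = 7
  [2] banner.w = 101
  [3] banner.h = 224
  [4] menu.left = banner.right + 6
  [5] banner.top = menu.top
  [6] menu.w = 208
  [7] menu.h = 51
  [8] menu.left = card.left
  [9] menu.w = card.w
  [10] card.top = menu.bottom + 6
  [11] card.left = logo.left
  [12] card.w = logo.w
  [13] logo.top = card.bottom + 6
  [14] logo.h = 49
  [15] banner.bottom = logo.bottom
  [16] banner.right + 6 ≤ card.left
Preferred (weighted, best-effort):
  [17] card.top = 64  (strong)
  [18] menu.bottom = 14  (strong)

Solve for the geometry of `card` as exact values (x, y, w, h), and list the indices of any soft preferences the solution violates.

1. card.x = 123  [menu.left = card.left]
2. card.w = 208  [menu.w = card.w]
3. card.y = 64  [card.top = menu.bottom + 6]
4. card.h = 112  [logo.top = card.bottom + 6]

card = (x=123, y=64, w=208, h=112)
violated soft preferences: 18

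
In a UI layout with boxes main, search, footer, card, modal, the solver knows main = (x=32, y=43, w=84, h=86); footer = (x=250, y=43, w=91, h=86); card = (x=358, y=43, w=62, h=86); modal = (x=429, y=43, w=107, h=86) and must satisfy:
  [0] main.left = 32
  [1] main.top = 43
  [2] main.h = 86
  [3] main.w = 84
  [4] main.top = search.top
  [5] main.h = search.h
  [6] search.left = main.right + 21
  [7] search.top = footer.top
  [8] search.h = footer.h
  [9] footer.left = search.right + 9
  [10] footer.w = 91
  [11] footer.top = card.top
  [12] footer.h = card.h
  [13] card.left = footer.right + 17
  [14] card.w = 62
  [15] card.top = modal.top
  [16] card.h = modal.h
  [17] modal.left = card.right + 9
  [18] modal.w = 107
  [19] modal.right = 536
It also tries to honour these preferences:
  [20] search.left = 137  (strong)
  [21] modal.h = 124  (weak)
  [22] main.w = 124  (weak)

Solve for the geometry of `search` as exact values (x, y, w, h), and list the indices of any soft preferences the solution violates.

search = (x=137, y=43, w=104, h=86)
violated soft preferences: 21, 22

1. search.y = 43  [main.top = search.top]
2. search.h = 86  [main.h = search.h]
3. search.x = 137  [search.left = main.right + 21]
4. search.w = 104  [footer.left = search.right + 9]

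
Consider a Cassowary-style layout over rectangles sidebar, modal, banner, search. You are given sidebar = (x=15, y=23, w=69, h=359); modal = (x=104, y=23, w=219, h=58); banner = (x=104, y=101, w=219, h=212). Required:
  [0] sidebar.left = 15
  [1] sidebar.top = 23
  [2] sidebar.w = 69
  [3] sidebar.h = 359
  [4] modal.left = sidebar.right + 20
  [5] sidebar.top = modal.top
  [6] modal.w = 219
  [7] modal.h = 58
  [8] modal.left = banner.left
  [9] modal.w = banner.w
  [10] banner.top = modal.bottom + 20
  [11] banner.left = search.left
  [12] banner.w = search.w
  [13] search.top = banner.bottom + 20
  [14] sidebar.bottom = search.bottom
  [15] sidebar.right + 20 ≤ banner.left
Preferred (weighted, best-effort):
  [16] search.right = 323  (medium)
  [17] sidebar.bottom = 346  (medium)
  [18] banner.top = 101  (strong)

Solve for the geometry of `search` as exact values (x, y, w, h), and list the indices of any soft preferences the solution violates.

search = (x=104, y=333, w=219, h=49)
violated soft preferences: 17

1. search.x = 104  [banner.left = search.left]
2. search.w = 219  [banner.w = search.w]
3. search.y = 333  [search.top = banner.bottom + 20]
4. search.h = 49  [sidebar.bottom = search.bottom]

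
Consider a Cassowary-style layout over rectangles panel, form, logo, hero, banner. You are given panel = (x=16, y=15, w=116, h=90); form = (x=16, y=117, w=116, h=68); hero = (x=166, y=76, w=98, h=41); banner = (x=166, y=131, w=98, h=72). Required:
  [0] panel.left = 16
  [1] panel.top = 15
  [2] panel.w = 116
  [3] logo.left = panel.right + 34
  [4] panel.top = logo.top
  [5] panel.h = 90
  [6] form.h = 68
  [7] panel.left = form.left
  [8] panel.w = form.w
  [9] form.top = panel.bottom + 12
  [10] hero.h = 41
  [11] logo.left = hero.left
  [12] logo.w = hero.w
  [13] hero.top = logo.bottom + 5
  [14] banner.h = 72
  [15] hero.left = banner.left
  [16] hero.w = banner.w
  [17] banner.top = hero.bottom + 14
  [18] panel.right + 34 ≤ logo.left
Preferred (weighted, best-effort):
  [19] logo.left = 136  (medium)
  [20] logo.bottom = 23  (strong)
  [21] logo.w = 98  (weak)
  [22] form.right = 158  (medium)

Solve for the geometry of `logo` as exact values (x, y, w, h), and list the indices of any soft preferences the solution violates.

1. logo.x = 166  [logo.left = panel.right + 34]
2. logo.y = 15  [panel.top = logo.top]
3. logo.w = 98  [logo.w = hero.w]
4. logo.h = 56  [hero.top = logo.bottom + 5]

logo = (x=166, y=15, w=98, h=56)
violated soft preferences: 19, 20, 22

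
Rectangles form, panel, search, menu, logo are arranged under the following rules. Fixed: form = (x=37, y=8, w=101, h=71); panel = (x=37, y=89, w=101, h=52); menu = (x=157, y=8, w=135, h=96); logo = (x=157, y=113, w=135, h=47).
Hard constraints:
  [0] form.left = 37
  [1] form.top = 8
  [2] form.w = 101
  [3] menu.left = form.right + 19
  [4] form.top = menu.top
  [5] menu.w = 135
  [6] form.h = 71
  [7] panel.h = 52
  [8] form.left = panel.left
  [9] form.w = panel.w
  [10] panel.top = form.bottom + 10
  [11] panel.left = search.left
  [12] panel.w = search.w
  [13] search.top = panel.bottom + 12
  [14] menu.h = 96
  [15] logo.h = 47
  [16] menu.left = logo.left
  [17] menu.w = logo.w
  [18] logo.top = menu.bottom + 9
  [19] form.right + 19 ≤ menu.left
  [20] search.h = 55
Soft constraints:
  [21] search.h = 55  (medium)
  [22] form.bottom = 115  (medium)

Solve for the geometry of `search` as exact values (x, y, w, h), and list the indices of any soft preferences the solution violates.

search = (x=37, y=153, w=101, h=55)
violated soft preferences: 22

1. search.x = 37  [panel.left = search.left]
2. search.w = 101  [panel.w = search.w]
3. search.y = 153  [search.top = panel.bottom + 12]
4. search.h = 55  [search.h = 55]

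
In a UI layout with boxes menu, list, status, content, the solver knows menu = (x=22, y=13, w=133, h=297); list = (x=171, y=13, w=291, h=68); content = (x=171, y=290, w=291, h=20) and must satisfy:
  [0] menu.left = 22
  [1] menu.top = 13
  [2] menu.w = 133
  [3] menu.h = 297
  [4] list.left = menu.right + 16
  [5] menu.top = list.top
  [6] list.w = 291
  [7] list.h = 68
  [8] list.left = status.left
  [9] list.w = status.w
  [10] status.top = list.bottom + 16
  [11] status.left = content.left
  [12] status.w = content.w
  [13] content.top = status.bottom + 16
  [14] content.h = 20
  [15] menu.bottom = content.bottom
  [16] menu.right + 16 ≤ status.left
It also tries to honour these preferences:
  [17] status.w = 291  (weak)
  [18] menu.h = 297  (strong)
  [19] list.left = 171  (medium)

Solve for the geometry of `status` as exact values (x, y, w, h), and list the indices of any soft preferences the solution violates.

status = (x=171, y=97, w=291, h=177)
violated soft preferences: none

1. status.x = 171  [list.left = status.left]
2. status.w = 291  [list.w = status.w]
3. status.y = 97  [status.top = list.bottom + 16]
4. status.h = 177  [content.top = status.bottom + 16]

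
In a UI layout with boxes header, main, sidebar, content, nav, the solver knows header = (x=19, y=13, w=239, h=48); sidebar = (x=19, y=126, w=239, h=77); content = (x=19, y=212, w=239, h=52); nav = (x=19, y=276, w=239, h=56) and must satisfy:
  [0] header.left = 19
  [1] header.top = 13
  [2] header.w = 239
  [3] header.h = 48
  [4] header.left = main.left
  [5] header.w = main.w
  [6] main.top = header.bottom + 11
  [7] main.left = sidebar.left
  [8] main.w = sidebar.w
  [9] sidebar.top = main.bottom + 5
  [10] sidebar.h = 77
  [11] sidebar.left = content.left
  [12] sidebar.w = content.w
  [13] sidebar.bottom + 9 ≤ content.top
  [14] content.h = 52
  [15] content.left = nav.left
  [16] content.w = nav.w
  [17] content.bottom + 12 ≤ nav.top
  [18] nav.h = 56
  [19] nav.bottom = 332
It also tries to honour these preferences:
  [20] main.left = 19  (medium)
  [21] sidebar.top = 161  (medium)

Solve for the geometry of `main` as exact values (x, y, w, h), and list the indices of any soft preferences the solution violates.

main = (x=19, y=72, w=239, h=49)
violated soft preferences: 21

1. main.x = 19  [header.left = main.left]
2. main.w = 239  [header.w = main.w]
3. main.y = 72  [main.top = header.bottom + 11]
4. main.h = 49  [sidebar.top = main.bottom + 5]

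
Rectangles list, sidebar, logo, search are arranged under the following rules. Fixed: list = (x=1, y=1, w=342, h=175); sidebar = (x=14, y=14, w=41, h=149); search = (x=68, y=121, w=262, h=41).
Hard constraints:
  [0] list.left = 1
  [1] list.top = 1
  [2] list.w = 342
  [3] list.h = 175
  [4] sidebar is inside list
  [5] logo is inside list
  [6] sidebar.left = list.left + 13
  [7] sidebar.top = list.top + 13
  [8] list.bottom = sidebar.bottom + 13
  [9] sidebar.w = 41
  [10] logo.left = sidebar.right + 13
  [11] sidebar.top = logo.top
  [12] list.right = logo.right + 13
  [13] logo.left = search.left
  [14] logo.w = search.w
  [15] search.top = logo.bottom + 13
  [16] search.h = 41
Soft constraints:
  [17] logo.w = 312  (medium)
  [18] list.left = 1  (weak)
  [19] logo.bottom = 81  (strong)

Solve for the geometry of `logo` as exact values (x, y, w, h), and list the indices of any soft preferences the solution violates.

logo = (x=68, y=14, w=262, h=94)
violated soft preferences: 17, 19

1. logo.x = 68  [logo.left = sidebar.right + 13]
2. logo.y = 14  [sidebar.top = logo.top]
3. logo.w = 262  [list.right = logo.right + 13]
4. logo.h = 94  [search.top = logo.bottom + 13]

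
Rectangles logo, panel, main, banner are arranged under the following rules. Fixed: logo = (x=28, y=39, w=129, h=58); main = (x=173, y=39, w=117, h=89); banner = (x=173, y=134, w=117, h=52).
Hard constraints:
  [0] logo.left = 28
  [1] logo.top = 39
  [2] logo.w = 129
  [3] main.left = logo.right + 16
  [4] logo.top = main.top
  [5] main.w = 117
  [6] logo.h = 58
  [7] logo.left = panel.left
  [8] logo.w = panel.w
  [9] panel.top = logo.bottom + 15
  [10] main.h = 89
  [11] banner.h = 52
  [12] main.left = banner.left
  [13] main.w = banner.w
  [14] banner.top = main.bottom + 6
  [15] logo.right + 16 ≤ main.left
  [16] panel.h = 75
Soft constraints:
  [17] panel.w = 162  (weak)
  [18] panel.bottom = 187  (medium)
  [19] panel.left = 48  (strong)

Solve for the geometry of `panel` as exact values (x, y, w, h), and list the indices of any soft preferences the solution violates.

panel = (x=28, y=112, w=129, h=75)
violated soft preferences: 17, 19

1. panel.x = 28  [logo.left = panel.left]
2. panel.w = 129  [logo.w = panel.w]
3. panel.y = 112  [panel.top = logo.bottom + 15]
4. panel.h = 75  [panel.h = 75]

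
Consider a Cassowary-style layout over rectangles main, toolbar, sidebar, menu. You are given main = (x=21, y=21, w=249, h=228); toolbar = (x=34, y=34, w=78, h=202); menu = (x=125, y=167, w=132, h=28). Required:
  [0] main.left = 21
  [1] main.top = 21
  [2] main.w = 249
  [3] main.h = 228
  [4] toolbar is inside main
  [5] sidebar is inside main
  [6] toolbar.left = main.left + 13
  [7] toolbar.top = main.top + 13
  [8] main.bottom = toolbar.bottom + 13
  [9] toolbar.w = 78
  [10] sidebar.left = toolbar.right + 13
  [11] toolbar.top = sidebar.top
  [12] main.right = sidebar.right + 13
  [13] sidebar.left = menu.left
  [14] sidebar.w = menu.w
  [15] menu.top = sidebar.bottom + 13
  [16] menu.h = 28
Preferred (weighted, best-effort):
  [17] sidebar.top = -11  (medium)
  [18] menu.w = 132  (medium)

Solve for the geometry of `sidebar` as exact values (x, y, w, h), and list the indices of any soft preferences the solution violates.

sidebar = (x=125, y=34, w=132, h=120)
violated soft preferences: 17

1. sidebar.x = 125  [sidebar.left = toolbar.right + 13]
2. sidebar.y = 34  [toolbar.top = sidebar.top]
3. sidebar.w = 132  [main.right = sidebar.right + 13]
4. sidebar.h = 120  [menu.top = sidebar.bottom + 13]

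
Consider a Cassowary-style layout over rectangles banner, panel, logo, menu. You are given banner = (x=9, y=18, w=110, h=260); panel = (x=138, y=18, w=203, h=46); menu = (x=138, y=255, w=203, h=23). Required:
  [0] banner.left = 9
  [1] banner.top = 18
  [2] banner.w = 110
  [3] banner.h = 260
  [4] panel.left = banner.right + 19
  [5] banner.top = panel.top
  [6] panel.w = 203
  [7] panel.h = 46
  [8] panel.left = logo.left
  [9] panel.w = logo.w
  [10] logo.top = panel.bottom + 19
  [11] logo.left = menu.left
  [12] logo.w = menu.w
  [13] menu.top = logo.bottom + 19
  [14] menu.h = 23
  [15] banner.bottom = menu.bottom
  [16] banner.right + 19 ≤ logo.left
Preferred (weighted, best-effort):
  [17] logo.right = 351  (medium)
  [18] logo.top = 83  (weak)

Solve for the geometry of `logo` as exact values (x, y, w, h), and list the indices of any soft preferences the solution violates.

logo = (x=138, y=83, w=203, h=153)
violated soft preferences: 17

1. logo.x = 138  [panel.left = logo.left]
2. logo.w = 203  [panel.w = logo.w]
3. logo.y = 83  [logo.top = panel.bottom + 19]
4. logo.h = 153  [menu.top = logo.bottom + 19]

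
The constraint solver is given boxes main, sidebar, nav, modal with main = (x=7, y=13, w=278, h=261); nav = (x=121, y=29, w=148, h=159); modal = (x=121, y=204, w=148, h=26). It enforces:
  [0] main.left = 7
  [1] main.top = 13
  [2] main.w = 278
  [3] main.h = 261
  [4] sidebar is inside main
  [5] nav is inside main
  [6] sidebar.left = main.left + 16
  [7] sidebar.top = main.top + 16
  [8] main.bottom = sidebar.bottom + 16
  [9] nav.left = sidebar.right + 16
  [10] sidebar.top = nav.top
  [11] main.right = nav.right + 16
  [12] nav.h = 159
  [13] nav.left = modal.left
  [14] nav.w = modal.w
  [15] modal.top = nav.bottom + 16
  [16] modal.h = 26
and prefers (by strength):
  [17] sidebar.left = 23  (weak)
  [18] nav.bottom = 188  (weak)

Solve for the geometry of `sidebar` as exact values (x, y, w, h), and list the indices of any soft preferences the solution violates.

1. sidebar.x = 23  [sidebar.left = main.left + 16]
2. sidebar.y = 29  [sidebar.top = main.top + 16]
3. sidebar.h = 229  [main.bottom = sidebar.bottom + 16]
4. sidebar.w = 82  [nav.left = sidebar.right + 16]

sidebar = (x=23, y=29, w=82, h=229)
violated soft preferences: none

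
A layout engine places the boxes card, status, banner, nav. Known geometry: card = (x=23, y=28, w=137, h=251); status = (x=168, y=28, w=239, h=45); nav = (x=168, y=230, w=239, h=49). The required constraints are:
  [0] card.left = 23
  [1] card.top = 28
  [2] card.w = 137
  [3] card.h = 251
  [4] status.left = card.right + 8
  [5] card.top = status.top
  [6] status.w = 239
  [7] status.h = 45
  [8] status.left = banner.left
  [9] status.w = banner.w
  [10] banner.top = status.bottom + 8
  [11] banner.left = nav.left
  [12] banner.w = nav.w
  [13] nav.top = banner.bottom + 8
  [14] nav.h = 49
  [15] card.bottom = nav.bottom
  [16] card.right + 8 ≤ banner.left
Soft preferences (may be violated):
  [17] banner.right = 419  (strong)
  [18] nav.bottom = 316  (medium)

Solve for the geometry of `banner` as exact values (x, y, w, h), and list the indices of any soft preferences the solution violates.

banner = (x=168, y=81, w=239, h=141)
violated soft preferences: 17, 18

1. banner.x = 168  [status.left = banner.left]
2. banner.w = 239  [status.w = banner.w]
3. banner.y = 81  [banner.top = status.bottom + 8]
4. banner.h = 141  [nav.top = banner.bottom + 8]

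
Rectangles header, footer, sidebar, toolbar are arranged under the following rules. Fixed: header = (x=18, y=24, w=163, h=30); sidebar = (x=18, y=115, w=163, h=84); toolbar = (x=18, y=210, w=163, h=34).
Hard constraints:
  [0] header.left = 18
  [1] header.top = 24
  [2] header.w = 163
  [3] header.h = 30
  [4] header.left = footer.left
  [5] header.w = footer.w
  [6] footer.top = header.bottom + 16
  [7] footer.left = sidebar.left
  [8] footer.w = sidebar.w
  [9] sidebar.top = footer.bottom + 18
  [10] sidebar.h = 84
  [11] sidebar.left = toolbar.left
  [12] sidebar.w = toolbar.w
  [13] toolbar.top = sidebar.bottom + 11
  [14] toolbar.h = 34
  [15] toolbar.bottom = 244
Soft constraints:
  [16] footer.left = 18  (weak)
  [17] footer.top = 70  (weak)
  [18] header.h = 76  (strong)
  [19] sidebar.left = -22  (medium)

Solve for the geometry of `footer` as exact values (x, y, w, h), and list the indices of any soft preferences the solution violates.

1. footer.x = 18  [header.left = footer.left]
2. footer.w = 163  [header.w = footer.w]
3. footer.y = 70  [footer.top = header.bottom + 16]
4. footer.h = 27  [sidebar.top = footer.bottom + 18]

footer = (x=18, y=70, w=163, h=27)
violated soft preferences: 18, 19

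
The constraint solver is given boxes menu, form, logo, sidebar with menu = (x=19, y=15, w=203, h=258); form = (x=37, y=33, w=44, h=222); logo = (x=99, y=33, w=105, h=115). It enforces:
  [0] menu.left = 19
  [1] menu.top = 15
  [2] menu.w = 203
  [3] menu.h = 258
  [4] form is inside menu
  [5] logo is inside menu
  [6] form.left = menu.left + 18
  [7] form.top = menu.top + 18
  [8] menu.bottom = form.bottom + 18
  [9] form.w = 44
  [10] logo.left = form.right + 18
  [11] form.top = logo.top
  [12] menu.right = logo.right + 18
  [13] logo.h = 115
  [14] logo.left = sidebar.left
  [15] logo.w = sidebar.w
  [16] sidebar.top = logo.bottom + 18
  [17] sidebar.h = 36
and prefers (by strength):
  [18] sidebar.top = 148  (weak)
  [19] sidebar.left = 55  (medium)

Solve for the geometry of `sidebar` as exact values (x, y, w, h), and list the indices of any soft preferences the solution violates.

sidebar = (x=99, y=166, w=105, h=36)
violated soft preferences: 18, 19

1. sidebar.x = 99  [logo.left = sidebar.left]
2. sidebar.w = 105  [logo.w = sidebar.w]
3. sidebar.y = 166  [sidebar.top = logo.bottom + 18]
4. sidebar.h = 36  [sidebar.h = 36]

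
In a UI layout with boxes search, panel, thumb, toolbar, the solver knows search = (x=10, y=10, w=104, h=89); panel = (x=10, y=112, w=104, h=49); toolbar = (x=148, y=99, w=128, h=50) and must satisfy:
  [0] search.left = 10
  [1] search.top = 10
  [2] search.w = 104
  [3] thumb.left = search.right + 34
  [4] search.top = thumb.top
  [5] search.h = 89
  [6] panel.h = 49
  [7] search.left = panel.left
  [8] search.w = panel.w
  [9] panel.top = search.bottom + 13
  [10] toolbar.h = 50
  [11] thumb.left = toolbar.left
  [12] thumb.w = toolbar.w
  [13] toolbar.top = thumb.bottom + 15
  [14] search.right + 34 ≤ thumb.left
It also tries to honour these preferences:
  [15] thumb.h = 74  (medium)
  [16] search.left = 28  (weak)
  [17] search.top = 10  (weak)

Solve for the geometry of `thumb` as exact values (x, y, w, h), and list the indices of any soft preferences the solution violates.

thumb = (x=148, y=10, w=128, h=74)
violated soft preferences: 16

1. thumb.x = 148  [thumb.left = search.right + 34]
2. thumb.y = 10  [search.top = thumb.top]
3. thumb.w = 128  [thumb.w = toolbar.w]
4. thumb.h = 74  [toolbar.top = thumb.bottom + 15]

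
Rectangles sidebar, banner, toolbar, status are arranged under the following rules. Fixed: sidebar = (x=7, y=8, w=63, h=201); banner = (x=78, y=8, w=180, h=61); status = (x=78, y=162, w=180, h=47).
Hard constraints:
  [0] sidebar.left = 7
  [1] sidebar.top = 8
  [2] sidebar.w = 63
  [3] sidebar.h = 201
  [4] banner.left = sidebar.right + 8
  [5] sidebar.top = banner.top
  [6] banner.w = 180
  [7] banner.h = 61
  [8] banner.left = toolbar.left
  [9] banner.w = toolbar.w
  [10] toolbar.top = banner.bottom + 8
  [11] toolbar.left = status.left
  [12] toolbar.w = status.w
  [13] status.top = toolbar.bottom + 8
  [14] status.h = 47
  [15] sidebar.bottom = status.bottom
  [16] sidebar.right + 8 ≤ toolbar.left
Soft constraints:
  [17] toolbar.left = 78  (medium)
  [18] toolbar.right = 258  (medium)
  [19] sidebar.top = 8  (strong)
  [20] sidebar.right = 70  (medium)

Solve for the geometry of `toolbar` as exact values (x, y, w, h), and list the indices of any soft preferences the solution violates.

toolbar = (x=78, y=77, w=180, h=77)
violated soft preferences: none

1. toolbar.x = 78  [banner.left = toolbar.left]
2. toolbar.w = 180  [banner.w = toolbar.w]
3. toolbar.y = 77  [toolbar.top = banner.bottom + 8]
4. toolbar.h = 77  [status.top = toolbar.bottom + 8]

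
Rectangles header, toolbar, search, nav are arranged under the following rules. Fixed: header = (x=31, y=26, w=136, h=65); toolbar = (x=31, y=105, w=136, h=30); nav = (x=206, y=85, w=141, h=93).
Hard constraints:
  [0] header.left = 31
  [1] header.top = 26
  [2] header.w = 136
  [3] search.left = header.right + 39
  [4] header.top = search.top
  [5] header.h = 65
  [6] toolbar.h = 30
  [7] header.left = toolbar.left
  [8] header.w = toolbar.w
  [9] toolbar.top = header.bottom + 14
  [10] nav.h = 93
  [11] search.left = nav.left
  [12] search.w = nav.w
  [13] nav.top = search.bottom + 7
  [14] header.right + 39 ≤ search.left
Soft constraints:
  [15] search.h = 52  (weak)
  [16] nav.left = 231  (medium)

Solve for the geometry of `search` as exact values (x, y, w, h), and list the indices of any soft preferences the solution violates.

1. search.x = 206  [search.left = header.right + 39]
2. search.y = 26  [header.top = search.top]
3. search.w = 141  [search.w = nav.w]
4. search.h = 52  [nav.top = search.bottom + 7]

search = (x=206, y=26, w=141, h=52)
violated soft preferences: 16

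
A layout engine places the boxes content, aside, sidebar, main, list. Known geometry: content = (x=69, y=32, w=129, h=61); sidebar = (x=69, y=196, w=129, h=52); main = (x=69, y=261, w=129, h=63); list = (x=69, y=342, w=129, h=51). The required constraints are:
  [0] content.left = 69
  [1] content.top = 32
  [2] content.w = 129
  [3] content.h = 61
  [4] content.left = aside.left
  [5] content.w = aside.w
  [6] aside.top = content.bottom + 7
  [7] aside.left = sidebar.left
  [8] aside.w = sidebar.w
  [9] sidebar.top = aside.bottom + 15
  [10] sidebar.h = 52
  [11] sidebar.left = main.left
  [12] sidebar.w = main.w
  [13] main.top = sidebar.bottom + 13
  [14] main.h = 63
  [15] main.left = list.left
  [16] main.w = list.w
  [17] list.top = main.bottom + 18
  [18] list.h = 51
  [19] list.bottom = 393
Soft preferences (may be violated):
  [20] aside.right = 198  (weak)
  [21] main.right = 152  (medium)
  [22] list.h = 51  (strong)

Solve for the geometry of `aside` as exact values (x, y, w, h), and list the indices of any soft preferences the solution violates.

aside = (x=69, y=100, w=129, h=81)
violated soft preferences: 21

1. aside.x = 69  [content.left = aside.left]
2. aside.w = 129  [content.w = aside.w]
3. aside.y = 100  [aside.top = content.bottom + 7]
4. aside.h = 81  [sidebar.top = aside.bottom + 15]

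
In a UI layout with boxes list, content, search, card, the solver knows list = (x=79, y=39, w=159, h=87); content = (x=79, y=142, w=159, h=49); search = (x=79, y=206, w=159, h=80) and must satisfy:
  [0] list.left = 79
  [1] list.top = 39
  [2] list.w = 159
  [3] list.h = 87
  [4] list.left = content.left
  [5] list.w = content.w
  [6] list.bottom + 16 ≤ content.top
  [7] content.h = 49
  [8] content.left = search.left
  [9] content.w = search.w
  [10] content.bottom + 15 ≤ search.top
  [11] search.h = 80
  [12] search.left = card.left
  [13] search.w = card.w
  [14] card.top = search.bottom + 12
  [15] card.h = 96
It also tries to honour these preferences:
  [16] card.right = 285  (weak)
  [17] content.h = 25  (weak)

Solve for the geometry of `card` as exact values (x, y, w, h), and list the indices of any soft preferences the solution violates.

card = (x=79, y=298, w=159, h=96)
violated soft preferences: 16, 17

1. card.x = 79  [search.left = card.left]
2. card.w = 159  [search.w = card.w]
3. card.y = 298  [card.top = search.bottom + 12]
4. card.h = 96  [card.h = 96]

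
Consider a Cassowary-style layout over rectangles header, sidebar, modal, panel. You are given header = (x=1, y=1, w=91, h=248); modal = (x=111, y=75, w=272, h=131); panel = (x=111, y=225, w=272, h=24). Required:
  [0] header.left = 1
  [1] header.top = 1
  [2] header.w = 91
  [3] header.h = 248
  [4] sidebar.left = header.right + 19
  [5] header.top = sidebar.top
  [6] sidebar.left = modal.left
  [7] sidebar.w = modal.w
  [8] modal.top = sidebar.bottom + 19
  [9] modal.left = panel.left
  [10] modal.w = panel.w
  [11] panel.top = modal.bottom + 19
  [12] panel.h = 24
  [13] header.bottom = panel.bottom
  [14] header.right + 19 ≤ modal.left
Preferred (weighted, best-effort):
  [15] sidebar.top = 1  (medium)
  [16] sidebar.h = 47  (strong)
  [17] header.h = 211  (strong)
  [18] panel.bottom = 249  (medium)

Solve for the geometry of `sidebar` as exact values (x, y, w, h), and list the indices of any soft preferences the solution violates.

sidebar = (x=111, y=1, w=272, h=55)
violated soft preferences: 16, 17

1. sidebar.x = 111  [sidebar.left = header.right + 19]
2. sidebar.y = 1  [header.top = sidebar.top]
3. sidebar.w = 272  [sidebar.w = modal.w]
4. sidebar.h = 55  [modal.top = sidebar.bottom + 19]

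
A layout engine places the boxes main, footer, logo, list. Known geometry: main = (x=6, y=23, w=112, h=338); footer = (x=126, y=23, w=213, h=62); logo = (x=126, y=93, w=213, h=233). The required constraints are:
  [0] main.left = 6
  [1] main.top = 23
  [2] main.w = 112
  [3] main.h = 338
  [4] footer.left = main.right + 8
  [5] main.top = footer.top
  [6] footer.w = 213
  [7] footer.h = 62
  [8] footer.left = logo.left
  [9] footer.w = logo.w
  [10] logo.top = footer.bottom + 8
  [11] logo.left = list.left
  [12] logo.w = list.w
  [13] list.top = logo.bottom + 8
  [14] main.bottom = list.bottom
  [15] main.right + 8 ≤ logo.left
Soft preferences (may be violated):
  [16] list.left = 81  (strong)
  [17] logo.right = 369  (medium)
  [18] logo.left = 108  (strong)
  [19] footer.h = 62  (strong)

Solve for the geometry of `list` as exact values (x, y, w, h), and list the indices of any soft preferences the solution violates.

list = (x=126, y=334, w=213, h=27)
violated soft preferences: 16, 17, 18

1. list.x = 126  [logo.left = list.left]
2. list.w = 213  [logo.w = list.w]
3. list.y = 334  [list.top = logo.bottom + 8]
4. list.h = 27  [main.bottom = list.bottom]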